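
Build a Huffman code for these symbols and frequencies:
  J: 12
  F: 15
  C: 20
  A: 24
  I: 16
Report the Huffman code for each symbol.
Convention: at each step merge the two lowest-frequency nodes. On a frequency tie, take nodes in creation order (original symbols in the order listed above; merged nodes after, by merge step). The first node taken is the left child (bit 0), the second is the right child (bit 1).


Huffman tree construction:
Step 1: Merge J(12) + F(15) = 27
Step 2: Merge I(16) + C(20) = 36
Step 3: Merge A(24) + (J+F)(27) = 51
Step 4: Merge (I+C)(36) + (A+(J+F))(51) = 87
Read each symbol's code off the tree from the root (left child = 0, right child = 1).

Codes:
  J: 110 (length 3)
  F: 111 (length 3)
  C: 01 (length 2)
  A: 10 (length 2)
  I: 00 (length 2)
Average code length: 201/87 = 2.3103 bits/symbol


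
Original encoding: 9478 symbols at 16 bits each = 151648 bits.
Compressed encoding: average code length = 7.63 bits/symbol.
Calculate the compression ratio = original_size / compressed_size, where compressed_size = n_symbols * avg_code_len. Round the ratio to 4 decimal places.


original_size = n_symbols * orig_bits = 9478 * 16 = 151648 bits
compressed_size = n_symbols * avg_code_len = 9478 * 7.63 = 72317.14 bits
ratio = original_size / compressed_size = 151648 / 72317.14 = 2.097

Compression ratio = 2.097


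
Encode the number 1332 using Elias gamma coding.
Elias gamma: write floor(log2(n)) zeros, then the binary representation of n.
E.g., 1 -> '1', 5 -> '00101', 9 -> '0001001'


num_bits = floor(log2(1332)) + 1 = 11
leading_zeros = num_bits - 1 = 10
binary(1332) = 10100110100

Elias gamma(1332) = '0000000000' + '10100110100' = 000000000010100110100 (21 bits)


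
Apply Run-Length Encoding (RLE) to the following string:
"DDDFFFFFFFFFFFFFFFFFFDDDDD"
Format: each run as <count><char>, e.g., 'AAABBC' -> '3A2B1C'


Scanning runs left to right:
  i=0: run of 'D' x 3 -> '3D'
  i=3: run of 'F' x 18 -> '18F'
  i=21: run of 'D' x 5 -> '5D'

RLE = 3D18F5D


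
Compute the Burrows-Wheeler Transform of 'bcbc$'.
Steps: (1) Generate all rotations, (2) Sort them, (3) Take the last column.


Rotations (sorted):
  0: $bcbc -> last char: c
  1: bc$bc -> last char: c
  2: bcbc$ -> last char: $
  3: c$bcb -> last char: b
  4: cbc$b -> last char: b


BWT = cc$bb


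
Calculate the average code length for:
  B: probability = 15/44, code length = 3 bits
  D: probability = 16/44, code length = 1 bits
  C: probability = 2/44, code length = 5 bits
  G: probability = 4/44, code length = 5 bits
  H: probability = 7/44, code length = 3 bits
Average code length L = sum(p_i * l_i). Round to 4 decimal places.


Weighted contributions p_i * l_i:
  B: (15/44) * 3 = 45/44
  D: (16/44) * 1 = 16/44
  C: (2/44) * 5 = 10/44
  G: (4/44) * 5 = 20/44
  H: (7/44) * 3 = 21/44
Sum = (45 + 16 + 10 + 20 + 21)/44 = 112/44

L = 112/44 = 2.5455 bits/symbol


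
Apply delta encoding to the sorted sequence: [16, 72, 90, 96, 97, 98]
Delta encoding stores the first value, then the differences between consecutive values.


First value: 16
Deltas:
  72 - 16 = 56
  90 - 72 = 18
  96 - 90 = 6
  97 - 96 = 1
  98 - 97 = 1


Delta encoded: [16, 56, 18, 6, 1, 1]


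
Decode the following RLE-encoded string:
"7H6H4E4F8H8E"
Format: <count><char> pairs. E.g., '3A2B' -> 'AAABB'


Expanding each <count><char> pair:
  7H -> 'HHHHHHH'
  6H -> 'HHHHHH'
  4E -> 'EEEE'
  4F -> 'FFFF'
  8H -> 'HHHHHHHH'
  8E -> 'EEEEEEEE'

Decoded = HHHHHHHHHHHHHEEEEFFFFHHHHHHHHEEEEEEEE


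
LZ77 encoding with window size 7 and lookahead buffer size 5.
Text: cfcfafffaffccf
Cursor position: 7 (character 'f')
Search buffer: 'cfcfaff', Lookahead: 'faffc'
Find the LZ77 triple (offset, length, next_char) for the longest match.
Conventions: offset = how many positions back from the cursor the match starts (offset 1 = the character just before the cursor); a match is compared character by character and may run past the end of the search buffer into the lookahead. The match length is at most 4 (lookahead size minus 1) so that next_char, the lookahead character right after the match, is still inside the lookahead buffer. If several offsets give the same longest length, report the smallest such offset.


Try each offset into the search buffer:
  offset=1 (pos 6, char 'f'): match length 1
  offset=2 (pos 5, char 'f'): match length 1
  offset=3 (pos 4, char 'a'): match length 0
  offset=4 (pos 3, char 'f'): match length 4
  offset=5 (pos 2, char 'c'): match length 0
  offset=6 (pos 1, char 'f'): match length 1
  offset=7 (pos 0, char 'c'): match length 0
Longest match has length 4 at offset 4.
next_char = character at position 7 + 4 = 11 -> 'c'

Best match: offset=4, length=4 (matching 'faff' starting at position 3)
LZ77 triple: (4, 4, 'c')


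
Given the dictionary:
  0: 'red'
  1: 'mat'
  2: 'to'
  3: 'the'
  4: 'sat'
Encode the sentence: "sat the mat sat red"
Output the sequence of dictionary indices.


Look up each word in the dictionary:
  'sat' -> 4
  'the' -> 3
  'mat' -> 1
  'sat' -> 4
  'red' -> 0

Encoded: [4, 3, 1, 4, 0]


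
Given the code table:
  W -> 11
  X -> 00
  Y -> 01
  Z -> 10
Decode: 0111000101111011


Decoding:
01 -> Y
11 -> W
00 -> X
01 -> Y
01 -> Y
11 -> W
10 -> Z
11 -> W


Result: YWXYYWZW


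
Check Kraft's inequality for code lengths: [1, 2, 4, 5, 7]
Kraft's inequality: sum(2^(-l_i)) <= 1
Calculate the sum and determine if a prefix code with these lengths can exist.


Sum = 2^(-1) + 2^(-2) + 2^(-4) + 2^(-5) + 2^(-7)
    = 0.5 + 0.25 + 0.0625 + 0.03125 + 0.0078125
    = 109/128 = 0.8515625
Since 0.8515625 <= 1, Kraft's inequality IS satisfied.
A prefix code with these lengths CAN exist.

Kraft sum = 0.8515625. Satisfied.


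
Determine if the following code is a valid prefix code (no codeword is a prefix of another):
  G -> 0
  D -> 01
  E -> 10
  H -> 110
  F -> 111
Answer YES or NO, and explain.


Checking each pair (does one codeword prefix another?):
  G='0' vs D='01': prefix -- VIOLATION

NO -- this is NOT a valid prefix code. G (0) is a prefix of D (01).


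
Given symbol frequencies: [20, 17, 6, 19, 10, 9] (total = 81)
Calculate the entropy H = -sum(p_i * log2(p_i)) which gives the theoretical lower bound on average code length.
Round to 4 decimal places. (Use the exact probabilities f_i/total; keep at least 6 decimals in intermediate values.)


Per-symbol terms -p_i * log2(p_i) with p_i = f_i/81:
  p = 20/81 = 0.246914: log2(p) = -2.017922, -p*log2(p) = 0.498252
  p = 17/81 = 0.209877: log2(p) = -2.252387, -p*log2(p) = 0.472723
  p = 6/81 = 0.074074: log2(p) = -3.754888, -p*log2(p) = 0.278140
  p = 19/81 = 0.234568: log2(p) = -2.091922, -p*log2(p) = 0.490698
  p = 10/81 = 0.123457: log2(p) = -3.017922, -p*log2(p) = 0.372583
  p = 9/81 = 0.111111: log2(p) = -3.169925, -p*log2(p) = 0.352214
H = 0.498252 + 0.472723 + 0.278140 + 0.490698 + 0.372583 + 0.352214 = 2.464610

H = 2.4646 bits/symbol


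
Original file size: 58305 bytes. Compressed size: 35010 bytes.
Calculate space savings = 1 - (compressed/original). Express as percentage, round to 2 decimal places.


ratio = compressed/original = 35010/58305 = 0.600463
savings = 1 - ratio = 1 - 0.600463 = 0.399537
as a percentage: 0.399537 * 100 = 39.95%

Space savings = 1 - 35010/58305 = 39.95%


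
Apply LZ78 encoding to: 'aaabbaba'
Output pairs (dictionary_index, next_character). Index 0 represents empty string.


LZ78 encoding steps:
Dictionary: {0: ''}
Step 1: w='' (idx 0), next='a' -> output (0, 'a'), add 'a' as idx 1
Step 2: w='a' (idx 1), next='a' -> output (1, 'a'), add 'aa' as idx 2
Step 3: w='' (idx 0), next='b' -> output (0, 'b'), add 'b' as idx 3
Step 4: w='b' (idx 3), next='a' -> output (3, 'a'), add 'ba' as idx 4
Step 5: w='ba' (idx 4), end of input -> output (4, '')


Encoded: [(0, 'a'), (1, 'a'), (0, 'b'), (3, 'a'), (4, '')]


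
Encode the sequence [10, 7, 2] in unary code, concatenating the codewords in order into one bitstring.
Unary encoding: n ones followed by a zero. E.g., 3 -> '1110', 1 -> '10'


Encode each number as n ones followed by a terminating 0:
  10 -> 11111111110 (11 bits)
  7 -> 11111110 (8 bits)
  2 -> 110 (3 bits)
Total length = 11 + 8 + 3 = 22 bits.

Unary([10, 7, 2]) = 1111111111011111110110 (22 bits)


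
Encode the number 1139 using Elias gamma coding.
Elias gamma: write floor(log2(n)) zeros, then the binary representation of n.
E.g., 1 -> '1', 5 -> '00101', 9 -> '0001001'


num_bits = floor(log2(1139)) + 1 = 11
leading_zeros = num_bits - 1 = 10
binary(1139) = 10001110011

Elias gamma(1139) = '0000000000' + '10001110011' = 000000000010001110011 (21 bits)


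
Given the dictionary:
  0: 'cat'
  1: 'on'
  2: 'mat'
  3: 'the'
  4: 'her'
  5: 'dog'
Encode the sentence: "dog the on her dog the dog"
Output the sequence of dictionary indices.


Look up each word in the dictionary:
  'dog' -> 5
  'the' -> 3
  'on' -> 1
  'her' -> 4
  'dog' -> 5
  'the' -> 3
  'dog' -> 5

Encoded: [5, 3, 1, 4, 5, 3, 5]


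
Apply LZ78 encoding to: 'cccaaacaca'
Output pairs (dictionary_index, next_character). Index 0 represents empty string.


LZ78 encoding steps:
Dictionary: {0: ''}
Step 1: w='' (idx 0), next='c' -> output (0, 'c'), add 'c' as idx 1
Step 2: w='c' (idx 1), next='c' -> output (1, 'c'), add 'cc' as idx 2
Step 3: w='' (idx 0), next='a' -> output (0, 'a'), add 'a' as idx 3
Step 4: w='a' (idx 3), next='a' -> output (3, 'a'), add 'aa' as idx 4
Step 5: w='c' (idx 1), next='a' -> output (1, 'a'), add 'ca' as idx 5
Step 6: w='ca' (idx 5), end of input -> output (5, '')


Encoded: [(0, 'c'), (1, 'c'), (0, 'a'), (3, 'a'), (1, 'a'), (5, '')]


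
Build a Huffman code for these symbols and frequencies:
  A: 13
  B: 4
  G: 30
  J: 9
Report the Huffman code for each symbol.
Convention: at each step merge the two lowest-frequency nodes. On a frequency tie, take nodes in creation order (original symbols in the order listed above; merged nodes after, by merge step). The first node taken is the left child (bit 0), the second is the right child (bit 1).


Huffman tree construction:
Step 1: Merge B(4) + J(9) = 13
Step 2: Merge A(13) + (B+J)(13) = 26
Step 3: Merge (A+(B+J))(26) + G(30) = 56
Read each symbol's code off the tree from the root (left child = 0, right child = 1).

Codes:
  A: 00 (length 2)
  B: 010 (length 3)
  G: 1 (length 1)
  J: 011 (length 3)
Average code length: 95/56 = 1.6964 bits/symbol


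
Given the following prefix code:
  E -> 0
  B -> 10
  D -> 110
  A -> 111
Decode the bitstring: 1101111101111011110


Decoding step by step:
Bits 110 -> D
Bits 111 -> A
Bits 110 -> D
Bits 111 -> A
Bits 10 -> B
Bits 111 -> A
Bits 10 -> B


Decoded message: DADABAB


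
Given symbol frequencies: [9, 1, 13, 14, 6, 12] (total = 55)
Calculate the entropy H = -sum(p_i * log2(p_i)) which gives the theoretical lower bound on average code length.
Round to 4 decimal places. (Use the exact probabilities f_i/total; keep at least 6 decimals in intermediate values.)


Per-symbol terms -p_i * log2(p_i) with p_i = f_i/55:
  p = 9/55 = 0.163636: log2(p) = -2.611435, -p*log2(p) = 0.427326
  p = 1/55 = 0.018182: log2(p) = -5.781360, -p*log2(p) = 0.105116
  p = 13/55 = 0.236364: log2(p) = -2.080920, -p*log2(p) = 0.491854
  p = 14/55 = 0.254545: log2(p) = -1.974005, -p*log2(p) = 0.502474
  p = 6/55 = 0.109091: log2(p) = -3.196397, -p*log2(p) = 0.348698
  p = 12/55 = 0.218182: log2(p) = -2.196397, -p*log2(p) = 0.479214
H = 0.427326 + 0.105116 + 0.491854 + 0.502474 + 0.348698 + 0.479214 = 2.354682

H = 2.3547 bits/symbol


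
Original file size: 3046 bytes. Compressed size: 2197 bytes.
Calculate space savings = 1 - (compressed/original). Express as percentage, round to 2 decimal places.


ratio = compressed/original = 2197/3046 = 0.721274
savings = 1 - ratio = 1 - 0.721274 = 0.278726
as a percentage: 0.278726 * 100 = 27.87%

Space savings = 1 - 2197/3046 = 27.87%


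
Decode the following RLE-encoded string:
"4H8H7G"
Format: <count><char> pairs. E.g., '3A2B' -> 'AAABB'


Expanding each <count><char> pair:
  4H -> 'HHHH'
  8H -> 'HHHHHHHH'
  7G -> 'GGGGGGG'

Decoded = HHHHHHHHHHHHGGGGGGG


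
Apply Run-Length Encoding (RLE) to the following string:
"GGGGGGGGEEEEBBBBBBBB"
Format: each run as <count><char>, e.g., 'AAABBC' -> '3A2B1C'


Scanning runs left to right:
  i=0: run of 'G' x 8 -> '8G'
  i=8: run of 'E' x 4 -> '4E'
  i=12: run of 'B' x 8 -> '8B'

RLE = 8G4E8B


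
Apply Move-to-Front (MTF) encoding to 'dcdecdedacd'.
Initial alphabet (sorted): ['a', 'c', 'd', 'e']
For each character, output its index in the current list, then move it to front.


MTF encoding:
'd': index 2 in ['a', 'c', 'd', 'e'] -> ['d', 'a', 'c', 'e']
'c': index 2 in ['d', 'a', 'c', 'e'] -> ['c', 'd', 'a', 'e']
'd': index 1 in ['c', 'd', 'a', 'e'] -> ['d', 'c', 'a', 'e']
'e': index 3 in ['d', 'c', 'a', 'e'] -> ['e', 'd', 'c', 'a']
'c': index 2 in ['e', 'd', 'c', 'a'] -> ['c', 'e', 'd', 'a']
'd': index 2 in ['c', 'e', 'd', 'a'] -> ['d', 'c', 'e', 'a']
'e': index 2 in ['d', 'c', 'e', 'a'] -> ['e', 'd', 'c', 'a']
'd': index 1 in ['e', 'd', 'c', 'a'] -> ['d', 'e', 'c', 'a']
'a': index 3 in ['d', 'e', 'c', 'a'] -> ['a', 'd', 'e', 'c']
'c': index 3 in ['a', 'd', 'e', 'c'] -> ['c', 'a', 'd', 'e']
'd': index 2 in ['c', 'a', 'd', 'e'] -> ['d', 'c', 'a', 'e']


Output: [2, 2, 1, 3, 2, 2, 2, 1, 3, 3, 2]


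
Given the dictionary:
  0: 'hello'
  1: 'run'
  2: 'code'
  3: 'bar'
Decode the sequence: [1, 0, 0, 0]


Look up each index in the dictionary:
  1 -> 'run'
  0 -> 'hello'
  0 -> 'hello'
  0 -> 'hello'

Decoded: "run hello hello hello"


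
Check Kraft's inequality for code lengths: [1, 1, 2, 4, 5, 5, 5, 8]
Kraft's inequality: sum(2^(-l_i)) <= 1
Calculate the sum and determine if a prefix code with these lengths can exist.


Sum = 2^(-1) + 2^(-1) + 2^(-2) + 2^(-4) + 2^(-5) + 2^(-5) + 2^(-5) + 2^(-8)
    = 0.5 + 0.5 + 0.25 + 0.0625 + 0.03125 + 0.03125 + 0.03125 + 0.00390625
    = 361/256 = 1.41015625
Since 1.41015625 > 1, Kraft's inequality is NOT satisfied.
A prefix code with these lengths CANNOT exist.

Kraft sum = 1.41015625. Not satisfied.


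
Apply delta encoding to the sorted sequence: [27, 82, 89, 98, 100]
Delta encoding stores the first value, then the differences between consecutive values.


First value: 27
Deltas:
  82 - 27 = 55
  89 - 82 = 7
  98 - 89 = 9
  100 - 98 = 2


Delta encoded: [27, 55, 7, 9, 2]


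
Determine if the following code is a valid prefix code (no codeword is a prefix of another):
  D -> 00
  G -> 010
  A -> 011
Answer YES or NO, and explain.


Checking each pair (does one codeword prefix another?):
  D='00' vs G='010': no prefix
  D='00' vs A='011': no prefix
  G='010' vs D='00': no prefix
  G='010' vs A='011': no prefix
  A='011' vs D='00': no prefix
  A='011' vs G='010': no prefix
No violation found over all pairs.

YES -- this is a valid prefix code. No codeword is a prefix of any other codeword.


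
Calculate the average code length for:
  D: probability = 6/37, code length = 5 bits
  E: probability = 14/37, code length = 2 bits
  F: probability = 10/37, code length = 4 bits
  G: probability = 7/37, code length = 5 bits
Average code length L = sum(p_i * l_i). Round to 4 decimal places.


Weighted contributions p_i * l_i:
  D: (6/37) * 5 = 30/37
  E: (14/37) * 2 = 28/37
  F: (10/37) * 4 = 40/37
  G: (7/37) * 5 = 35/37
Sum = (30 + 28 + 40 + 35)/37 = 133/37

L = 133/37 = 3.5946 bits/symbol


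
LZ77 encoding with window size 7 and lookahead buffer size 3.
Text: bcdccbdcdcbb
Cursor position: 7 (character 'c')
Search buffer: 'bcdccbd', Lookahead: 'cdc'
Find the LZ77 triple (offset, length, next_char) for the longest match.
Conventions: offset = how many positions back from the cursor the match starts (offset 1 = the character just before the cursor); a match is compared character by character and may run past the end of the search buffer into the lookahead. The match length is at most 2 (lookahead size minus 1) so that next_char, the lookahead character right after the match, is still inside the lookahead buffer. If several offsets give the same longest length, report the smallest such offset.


Try each offset into the search buffer:
  offset=1 (pos 6, char 'd'): match length 0
  offset=2 (pos 5, char 'b'): match length 0
  offset=3 (pos 4, char 'c'): match length 1
  offset=4 (pos 3, char 'c'): match length 1
  offset=5 (pos 2, char 'd'): match length 0
  offset=6 (pos 1, char 'c'): match length 2
  offset=7 (pos 0, char 'b'): match length 0
Longest match has length 2 at offset 6.
next_char = character at position 7 + 2 = 9 -> 'c'

Best match: offset=6, length=2 (matching 'cd' starting at position 1)
LZ77 triple: (6, 2, 'c')


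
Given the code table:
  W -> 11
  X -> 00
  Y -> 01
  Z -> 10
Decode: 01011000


Decoding:
01 -> Y
01 -> Y
10 -> Z
00 -> X


Result: YYZX


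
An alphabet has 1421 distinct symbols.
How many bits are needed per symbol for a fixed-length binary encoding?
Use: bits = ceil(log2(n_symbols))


log2(1421) = 10.4727
Bracket: 2^10 = 1024 < 1421 <= 2^11 = 2048
So ceil(log2(1421)) = 11

bits = ceil(log2(1421)) = ceil(10.4727) = 11 bits


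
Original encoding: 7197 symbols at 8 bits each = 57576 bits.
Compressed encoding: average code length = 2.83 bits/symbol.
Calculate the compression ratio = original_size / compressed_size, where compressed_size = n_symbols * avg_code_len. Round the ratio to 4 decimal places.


original_size = n_symbols * orig_bits = 7197 * 8 = 57576 bits
compressed_size = n_symbols * avg_code_len = 7197 * 2.83 = 20367.51 bits
ratio = original_size / compressed_size = 57576 / 20367.51 = 2.8269

Compression ratio = 2.8269


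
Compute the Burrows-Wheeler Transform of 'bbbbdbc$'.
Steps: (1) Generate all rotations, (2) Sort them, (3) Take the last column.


Rotations (sorted):
  0: $bbbbdbc -> last char: c
  1: bbbbdbc$ -> last char: $
  2: bbbdbc$b -> last char: b
  3: bbdbc$bb -> last char: b
  4: bc$bbbbd -> last char: d
  5: bdbc$bbb -> last char: b
  6: c$bbbbdb -> last char: b
  7: dbc$bbbb -> last char: b


BWT = c$bbdbbb


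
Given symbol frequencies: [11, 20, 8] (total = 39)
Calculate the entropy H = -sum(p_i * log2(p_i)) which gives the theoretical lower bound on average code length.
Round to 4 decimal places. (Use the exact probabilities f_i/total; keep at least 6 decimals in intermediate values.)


Per-symbol terms -p_i * log2(p_i) with p_i = f_i/39:
  p = 11/39 = 0.282051: log2(p) = -1.825971, -p*log2(p) = 0.515017
  p = 20/39 = 0.512821: log2(p) = -0.963474, -p*log2(p) = 0.494089
  p = 8/39 = 0.205128: log2(p) = -2.285402, -p*log2(p) = 0.468800
H = 0.515017 + 0.494089 + 0.468800 = 1.477906

H = 1.4779 bits/symbol


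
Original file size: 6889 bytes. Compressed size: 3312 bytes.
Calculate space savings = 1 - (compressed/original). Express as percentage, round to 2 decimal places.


ratio = compressed/original = 3312/6889 = 0.480766
savings = 1 - ratio = 1 - 0.480766 = 0.519234
as a percentage: 0.519234 * 100 = 51.92%

Space savings = 1 - 3312/6889 = 51.92%


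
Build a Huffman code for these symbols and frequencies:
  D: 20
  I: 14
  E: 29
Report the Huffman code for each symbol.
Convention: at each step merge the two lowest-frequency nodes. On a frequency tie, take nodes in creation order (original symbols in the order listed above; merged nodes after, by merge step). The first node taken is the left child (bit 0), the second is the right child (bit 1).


Huffman tree construction:
Step 1: Merge I(14) + D(20) = 34
Step 2: Merge E(29) + (I+D)(34) = 63
Read each symbol's code off the tree from the root (left child = 0, right child = 1).

Codes:
  D: 11 (length 2)
  I: 10 (length 2)
  E: 0 (length 1)
Average code length: 97/63 = 1.5397 bits/symbol


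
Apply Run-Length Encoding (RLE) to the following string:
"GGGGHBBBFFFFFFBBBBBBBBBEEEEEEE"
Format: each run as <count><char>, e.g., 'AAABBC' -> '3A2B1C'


Scanning runs left to right:
  i=0: run of 'G' x 4 -> '4G'
  i=4: run of 'H' x 1 -> '1H'
  i=5: run of 'B' x 3 -> '3B'
  i=8: run of 'F' x 6 -> '6F'
  i=14: run of 'B' x 9 -> '9B'
  i=23: run of 'E' x 7 -> '7E'

RLE = 4G1H3B6F9B7E


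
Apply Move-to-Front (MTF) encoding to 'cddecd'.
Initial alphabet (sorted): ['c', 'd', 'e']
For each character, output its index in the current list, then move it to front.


MTF encoding:
'c': index 0 in ['c', 'd', 'e'] -> ['c', 'd', 'e']
'd': index 1 in ['c', 'd', 'e'] -> ['d', 'c', 'e']
'd': index 0 in ['d', 'c', 'e'] -> ['d', 'c', 'e']
'e': index 2 in ['d', 'c', 'e'] -> ['e', 'd', 'c']
'c': index 2 in ['e', 'd', 'c'] -> ['c', 'e', 'd']
'd': index 2 in ['c', 'e', 'd'] -> ['d', 'c', 'e']


Output: [0, 1, 0, 2, 2, 2]


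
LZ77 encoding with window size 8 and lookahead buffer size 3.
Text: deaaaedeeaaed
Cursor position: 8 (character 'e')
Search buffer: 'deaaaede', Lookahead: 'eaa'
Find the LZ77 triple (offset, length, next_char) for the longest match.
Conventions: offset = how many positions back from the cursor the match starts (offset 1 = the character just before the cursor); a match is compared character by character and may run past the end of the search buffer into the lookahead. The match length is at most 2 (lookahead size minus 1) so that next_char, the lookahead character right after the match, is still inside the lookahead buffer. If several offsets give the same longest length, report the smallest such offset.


Try each offset into the search buffer:
  offset=1 (pos 7, char 'e'): match length 1
  offset=2 (pos 6, char 'd'): match length 0
  offset=3 (pos 5, char 'e'): match length 1
  offset=4 (pos 4, char 'a'): match length 0
  offset=5 (pos 3, char 'a'): match length 0
  offset=6 (pos 2, char 'a'): match length 0
  offset=7 (pos 1, char 'e'): match length 2
  offset=8 (pos 0, char 'd'): match length 0
Longest match has length 2 at offset 7.
next_char = character at position 8 + 2 = 10 -> 'a'

Best match: offset=7, length=2 (matching 'ea' starting at position 1)
LZ77 triple: (7, 2, 'a')


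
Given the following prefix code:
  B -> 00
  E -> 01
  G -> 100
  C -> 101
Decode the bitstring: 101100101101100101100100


Decoding step by step:
Bits 101 -> C
Bits 100 -> G
Bits 101 -> C
Bits 101 -> C
Bits 100 -> G
Bits 101 -> C
Bits 100 -> G
Bits 100 -> G


Decoded message: CGCCGCGG


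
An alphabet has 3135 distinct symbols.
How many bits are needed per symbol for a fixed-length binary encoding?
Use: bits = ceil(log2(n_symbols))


log2(3135) = 11.6142
Bracket: 2^11 = 2048 < 3135 <= 2^12 = 4096
So ceil(log2(3135)) = 12

bits = ceil(log2(3135)) = ceil(11.6142) = 12 bits


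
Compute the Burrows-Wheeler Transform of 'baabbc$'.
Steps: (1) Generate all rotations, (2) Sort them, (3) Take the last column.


Rotations (sorted):
  0: $baabbc -> last char: c
  1: aabbc$b -> last char: b
  2: abbc$ba -> last char: a
  3: baabbc$ -> last char: $
  4: bbc$baa -> last char: a
  5: bc$baab -> last char: b
  6: c$baabb -> last char: b


BWT = cba$abb


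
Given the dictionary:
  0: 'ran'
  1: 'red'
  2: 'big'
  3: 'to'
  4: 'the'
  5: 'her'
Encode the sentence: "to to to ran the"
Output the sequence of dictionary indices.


Look up each word in the dictionary:
  'to' -> 3
  'to' -> 3
  'to' -> 3
  'ran' -> 0
  'the' -> 4

Encoded: [3, 3, 3, 0, 4]


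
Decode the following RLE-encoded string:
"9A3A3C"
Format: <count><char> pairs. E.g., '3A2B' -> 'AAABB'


Expanding each <count><char> pair:
  9A -> 'AAAAAAAAA'
  3A -> 'AAA'
  3C -> 'CCC'

Decoded = AAAAAAAAAAAACCC


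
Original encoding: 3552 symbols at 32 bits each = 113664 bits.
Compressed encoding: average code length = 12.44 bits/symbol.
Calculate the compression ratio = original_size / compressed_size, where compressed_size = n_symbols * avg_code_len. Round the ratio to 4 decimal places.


original_size = n_symbols * orig_bits = 3552 * 32 = 113664 bits
compressed_size = n_symbols * avg_code_len = 3552 * 12.44 = 44186.88 bits
ratio = original_size / compressed_size = 113664 / 44186.88 = 2.5723

Compression ratio = 2.5723


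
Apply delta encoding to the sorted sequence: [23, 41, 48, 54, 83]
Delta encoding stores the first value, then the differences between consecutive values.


First value: 23
Deltas:
  41 - 23 = 18
  48 - 41 = 7
  54 - 48 = 6
  83 - 54 = 29


Delta encoded: [23, 18, 7, 6, 29]


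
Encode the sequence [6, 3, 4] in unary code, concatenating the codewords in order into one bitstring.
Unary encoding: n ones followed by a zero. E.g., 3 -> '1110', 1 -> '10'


Encode each number as n ones followed by a terminating 0:
  6 -> 1111110 (7 bits)
  3 -> 1110 (4 bits)
  4 -> 11110 (5 bits)
Total length = 7 + 4 + 5 = 16 bits.

Unary([6, 3, 4]) = 1111110111011110 (16 bits)


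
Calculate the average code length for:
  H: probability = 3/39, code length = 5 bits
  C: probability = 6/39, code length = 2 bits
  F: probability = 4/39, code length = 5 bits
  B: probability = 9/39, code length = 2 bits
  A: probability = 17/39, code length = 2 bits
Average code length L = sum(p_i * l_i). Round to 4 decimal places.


Weighted contributions p_i * l_i:
  H: (3/39) * 5 = 15/39
  C: (6/39) * 2 = 12/39
  F: (4/39) * 5 = 20/39
  B: (9/39) * 2 = 18/39
  A: (17/39) * 2 = 34/39
Sum = (15 + 12 + 20 + 18 + 34)/39 = 99/39

L = 99/39 = 2.5385 bits/symbol


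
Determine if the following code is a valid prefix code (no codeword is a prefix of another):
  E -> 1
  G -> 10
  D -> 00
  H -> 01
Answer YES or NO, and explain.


Checking each pair (does one codeword prefix another?):
  E='1' vs G='10': prefix -- VIOLATION

NO -- this is NOT a valid prefix code. E (1) is a prefix of G (10).


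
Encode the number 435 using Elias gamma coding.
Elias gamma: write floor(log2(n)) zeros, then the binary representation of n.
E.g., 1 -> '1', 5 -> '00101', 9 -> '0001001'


num_bits = floor(log2(435)) + 1 = 9
leading_zeros = num_bits - 1 = 8
binary(435) = 110110011

Elias gamma(435) = '00000000' + '110110011' = 00000000110110011 (17 bits)


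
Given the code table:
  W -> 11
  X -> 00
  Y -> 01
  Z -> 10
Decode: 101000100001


Decoding:
10 -> Z
10 -> Z
00 -> X
10 -> Z
00 -> X
01 -> Y


Result: ZZXZXY


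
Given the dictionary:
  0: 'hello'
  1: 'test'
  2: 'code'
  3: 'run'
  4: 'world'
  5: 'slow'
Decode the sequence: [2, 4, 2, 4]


Look up each index in the dictionary:
  2 -> 'code'
  4 -> 'world'
  2 -> 'code'
  4 -> 'world'

Decoded: "code world code world"


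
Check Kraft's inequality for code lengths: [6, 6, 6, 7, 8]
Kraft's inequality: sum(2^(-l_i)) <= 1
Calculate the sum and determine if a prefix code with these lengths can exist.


Sum = 2^(-6) + 2^(-6) + 2^(-6) + 2^(-7) + 2^(-8)
    = 0.015625 + 0.015625 + 0.015625 + 0.0078125 + 0.00390625
    = 15/256 = 0.05859375
Since 0.05859375 <= 1, Kraft's inequality IS satisfied.
A prefix code with these lengths CAN exist.

Kraft sum = 0.05859375. Satisfied.


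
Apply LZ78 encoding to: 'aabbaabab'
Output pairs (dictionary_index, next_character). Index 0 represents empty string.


LZ78 encoding steps:
Dictionary: {0: ''}
Step 1: w='' (idx 0), next='a' -> output (0, 'a'), add 'a' as idx 1
Step 2: w='a' (idx 1), next='b' -> output (1, 'b'), add 'ab' as idx 2
Step 3: w='' (idx 0), next='b' -> output (0, 'b'), add 'b' as idx 3
Step 4: w='a' (idx 1), next='a' -> output (1, 'a'), add 'aa' as idx 4
Step 5: w='b' (idx 3), next='a' -> output (3, 'a'), add 'ba' as idx 5
Step 6: w='b' (idx 3), end of input -> output (3, '')


Encoded: [(0, 'a'), (1, 'b'), (0, 'b'), (1, 'a'), (3, 'a'), (3, '')]


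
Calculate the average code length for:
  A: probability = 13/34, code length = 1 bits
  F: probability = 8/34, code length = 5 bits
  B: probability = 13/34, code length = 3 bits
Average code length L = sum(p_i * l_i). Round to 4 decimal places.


Weighted contributions p_i * l_i:
  A: (13/34) * 1 = 13/34
  F: (8/34) * 5 = 40/34
  B: (13/34) * 3 = 39/34
Sum = (13 + 40 + 39)/34 = 92/34

L = 92/34 = 2.7059 bits/symbol


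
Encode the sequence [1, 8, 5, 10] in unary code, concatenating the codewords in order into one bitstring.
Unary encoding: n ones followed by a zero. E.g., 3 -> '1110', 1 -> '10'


Encode each number as n ones followed by a terminating 0:
  1 -> 10 (2 bits)
  8 -> 111111110 (9 bits)
  5 -> 111110 (6 bits)
  10 -> 11111111110 (11 bits)
Total length = 2 + 9 + 6 + 11 = 28 bits.

Unary([1, 8, 5, 10]) = 1011111111011111011111111110 (28 bits)


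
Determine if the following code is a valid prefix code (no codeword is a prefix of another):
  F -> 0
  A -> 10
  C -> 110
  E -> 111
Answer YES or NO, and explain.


Checking each pair (does one codeword prefix another?):
  F='0' vs A='10': no prefix
  F='0' vs C='110': no prefix
  F='0' vs E='111': no prefix
  A='10' vs F='0': no prefix
  A='10' vs C='110': no prefix
  A='10' vs E='111': no prefix
  C='110' vs F='0': no prefix
  C='110' vs A='10': no prefix
  C='110' vs E='111': no prefix
  E='111' vs F='0': no prefix
  E='111' vs A='10': no prefix
  E='111' vs C='110': no prefix
No violation found over all pairs.

YES -- this is a valid prefix code. No codeword is a prefix of any other codeword.


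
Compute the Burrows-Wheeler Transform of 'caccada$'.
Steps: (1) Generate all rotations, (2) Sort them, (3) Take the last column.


Rotations (sorted):
  0: $caccada -> last char: a
  1: a$caccad -> last char: d
  2: accada$c -> last char: c
  3: ada$cacc -> last char: c
  4: caccada$ -> last char: $
  5: cada$cac -> last char: c
  6: ccada$ca -> last char: a
  7: da$cacca -> last char: a


BWT = adcc$caa


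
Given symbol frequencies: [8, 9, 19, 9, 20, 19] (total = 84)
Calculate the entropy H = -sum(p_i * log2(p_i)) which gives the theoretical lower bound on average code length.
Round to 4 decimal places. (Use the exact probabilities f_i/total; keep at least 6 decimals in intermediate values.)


Per-symbol terms -p_i * log2(p_i) with p_i = f_i/84:
  p = 8/84 = 0.095238: log2(p) = -3.392317, -p*log2(p) = 0.323078
  p = 9/84 = 0.107143: log2(p) = -3.222392, -p*log2(p) = 0.345256
  p = 19/84 = 0.226190: log2(p) = -2.144390, -p*log2(p) = 0.485041
  p = 9/84 = 0.107143: log2(p) = -3.222392, -p*log2(p) = 0.345256
  p = 20/84 = 0.238095: log2(p) = -2.070389, -p*log2(p) = 0.492950
  p = 19/84 = 0.226190: log2(p) = -2.144390, -p*log2(p) = 0.485041
H = 0.323078 + 0.345256 + 0.485041 + 0.345256 + 0.492950 + 0.485041 = 2.476622

H = 2.4766 bits/symbol


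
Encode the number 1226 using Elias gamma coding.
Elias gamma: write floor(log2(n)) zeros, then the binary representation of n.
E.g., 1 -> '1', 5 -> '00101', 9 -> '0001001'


num_bits = floor(log2(1226)) + 1 = 11
leading_zeros = num_bits - 1 = 10
binary(1226) = 10011001010

Elias gamma(1226) = '0000000000' + '10011001010' = 000000000010011001010 (21 bits)


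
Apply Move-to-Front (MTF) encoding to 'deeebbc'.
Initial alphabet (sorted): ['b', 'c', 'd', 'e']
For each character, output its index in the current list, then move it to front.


MTF encoding:
'd': index 2 in ['b', 'c', 'd', 'e'] -> ['d', 'b', 'c', 'e']
'e': index 3 in ['d', 'b', 'c', 'e'] -> ['e', 'd', 'b', 'c']
'e': index 0 in ['e', 'd', 'b', 'c'] -> ['e', 'd', 'b', 'c']
'e': index 0 in ['e', 'd', 'b', 'c'] -> ['e', 'd', 'b', 'c']
'b': index 2 in ['e', 'd', 'b', 'c'] -> ['b', 'e', 'd', 'c']
'b': index 0 in ['b', 'e', 'd', 'c'] -> ['b', 'e', 'd', 'c']
'c': index 3 in ['b', 'e', 'd', 'c'] -> ['c', 'b', 'e', 'd']


Output: [2, 3, 0, 0, 2, 0, 3]


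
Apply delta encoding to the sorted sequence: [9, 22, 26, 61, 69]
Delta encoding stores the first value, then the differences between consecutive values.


First value: 9
Deltas:
  22 - 9 = 13
  26 - 22 = 4
  61 - 26 = 35
  69 - 61 = 8


Delta encoded: [9, 13, 4, 35, 8]


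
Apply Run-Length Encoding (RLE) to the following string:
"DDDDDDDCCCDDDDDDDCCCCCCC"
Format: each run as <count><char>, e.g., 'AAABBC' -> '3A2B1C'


Scanning runs left to right:
  i=0: run of 'D' x 7 -> '7D'
  i=7: run of 'C' x 3 -> '3C'
  i=10: run of 'D' x 7 -> '7D'
  i=17: run of 'C' x 7 -> '7C'

RLE = 7D3C7D7C


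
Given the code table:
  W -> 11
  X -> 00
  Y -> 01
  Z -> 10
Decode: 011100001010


Decoding:
01 -> Y
11 -> W
00 -> X
00 -> X
10 -> Z
10 -> Z


Result: YWXXZZ


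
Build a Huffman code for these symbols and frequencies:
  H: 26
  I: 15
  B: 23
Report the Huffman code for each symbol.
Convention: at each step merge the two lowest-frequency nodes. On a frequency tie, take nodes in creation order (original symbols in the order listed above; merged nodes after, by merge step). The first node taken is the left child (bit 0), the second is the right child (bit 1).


Huffman tree construction:
Step 1: Merge I(15) + B(23) = 38
Step 2: Merge H(26) + (I+B)(38) = 64
Read each symbol's code off the tree from the root (left child = 0, right child = 1).

Codes:
  H: 0 (length 1)
  I: 10 (length 2)
  B: 11 (length 2)
Average code length: 102/64 = 1.5938 bits/symbol


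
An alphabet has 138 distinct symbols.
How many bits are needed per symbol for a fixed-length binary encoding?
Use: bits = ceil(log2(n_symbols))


log2(138) = 7.1085
Bracket: 2^7 = 128 < 138 <= 2^8 = 256
So ceil(log2(138)) = 8

bits = ceil(log2(138)) = ceil(7.1085) = 8 bits


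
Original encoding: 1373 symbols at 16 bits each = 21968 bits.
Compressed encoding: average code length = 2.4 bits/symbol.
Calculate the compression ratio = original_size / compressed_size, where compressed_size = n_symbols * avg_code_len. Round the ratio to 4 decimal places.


original_size = n_symbols * orig_bits = 1373 * 16 = 21968 bits
compressed_size = n_symbols * avg_code_len = 1373 * 2.4 = 3295.2 bits
ratio = original_size / compressed_size = 21968 / 3295.2 = 6.6667

Compression ratio = 6.6667


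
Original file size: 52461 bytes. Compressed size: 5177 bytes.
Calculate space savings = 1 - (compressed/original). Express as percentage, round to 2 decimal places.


ratio = compressed/original = 5177/52461 = 0.098683
savings = 1 - ratio = 1 - 0.098683 = 0.901317
as a percentage: 0.901317 * 100 = 90.13%

Space savings = 1 - 5177/52461 = 90.13%


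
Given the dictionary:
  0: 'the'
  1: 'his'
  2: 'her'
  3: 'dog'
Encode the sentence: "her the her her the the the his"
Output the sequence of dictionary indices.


Look up each word in the dictionary:
  'her' -> 2
  'the' -> 0
  'her' -> 2
  'her' -> 2
  'the' -> 0
  'the' -> 0
  'the' -> 0
  'his' -> 1

Encoded: [2, 0, 2, 2, 0, 0, 0, 1]


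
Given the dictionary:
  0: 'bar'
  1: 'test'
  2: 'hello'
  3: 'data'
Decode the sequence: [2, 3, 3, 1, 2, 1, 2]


Look up each index in the dictionary:
  2 -> 'hello'
  3 -> 'data'
  3 -> 'data'
  1 -> 'test'
  2 -> 'hello'
  1 -> 'test'
  2 -> 'hello'

Decoded: "hello data data test hello test hello"


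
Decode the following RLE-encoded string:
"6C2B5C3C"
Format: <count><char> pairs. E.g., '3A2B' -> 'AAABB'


Expanding each <count><char> pair:
  6C -> 'CCCCCC'
  2B -> 'BB'
  5C -> 'CCCCC'
  3C -> 'CCC'

Decoded = CCCCCCBBCCCCCCCC


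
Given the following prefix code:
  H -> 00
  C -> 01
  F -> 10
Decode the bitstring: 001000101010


Decoding step by step:
Bits 00 -> H
Bits 10 -> F
Bits 00 -> H
Bits 10 -> F
Bits 10 -> F
Bits 10 -> F


Decoded message: HFHFFF


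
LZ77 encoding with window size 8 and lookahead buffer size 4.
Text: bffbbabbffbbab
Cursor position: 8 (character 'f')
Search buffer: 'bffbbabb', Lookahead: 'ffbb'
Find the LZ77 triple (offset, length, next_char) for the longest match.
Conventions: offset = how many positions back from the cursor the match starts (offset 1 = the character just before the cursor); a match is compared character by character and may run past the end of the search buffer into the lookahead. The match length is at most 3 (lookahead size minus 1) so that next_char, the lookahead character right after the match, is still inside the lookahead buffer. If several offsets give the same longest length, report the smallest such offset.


Try each offset into the search buffer:
  offset=1 (pos 7, char 'b'): match length 0
  offset=2 (pos 6, char 'b'): match length 0
  offset=3 (pos 5, char 'a'): match length 0
  offset=4 (pos 4, char 'b'): match length 0
  offset=5 (pos 3, char 'b'): match length 0
  offset=6 (pos 2, char 'f'): match length 1
  offset=7 (pos 1, char 'f'): match length 3
  offset=8 (pos 0, char 'b'): match length 0
Longest match has length 3 at offset 7.
next_char = character at position 8 + 3 = 11 -> 'b'

Best match: offset=7, length=3 (matching 'ffb' starting at position 1)
LZ77 triple: (7, 3, 'b')


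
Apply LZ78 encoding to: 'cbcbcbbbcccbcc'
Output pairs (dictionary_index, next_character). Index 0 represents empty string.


LZ78 encoding steps:
Dictionary: {0: ''}
Step 1: w='' (idx 0), next='c' -> output (0, 'c'), add 'c' as idx 1
Step 2: w='' (idx 0), next='b' -> output (0, 'b'), add 'b' as idx 2
Step 3: w='c' (idx 1), next='b' -> output (1, 'b'), add 'cb' as idx 3
Step 4: w='cb' (idx 3), next='b' -> output (3, 'b'), add 'cbb' as idx 4
Step 5: w='b' (idx 2), next='c' -> output (2, 'c'), add 'bc' as idx 5
Step 6: w='c' (idx 1), next='c' -> output (1, 'c'), add 'cc' as idx 6
Step 7: w='bc' (idx 5), next='c' -> output (5, 'c'), add 'bcc' as idx 7


Encoded: [(0, 'c'), (0, 'b'), (1, 'b'), (3, 'b'), (2, 'c'), (1, 'c'), (5, 'c')]


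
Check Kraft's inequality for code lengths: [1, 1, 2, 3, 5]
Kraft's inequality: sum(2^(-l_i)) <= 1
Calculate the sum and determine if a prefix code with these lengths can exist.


Sum = 2^(-1) + 2^(-1) + 2^(-2) + 2^(-3) + 2^(-5)
    = 0.5 + 0.5 + 0.25 + 0.125 + 0.03125
    = 45/32 = 1.40625
Since 1.40625 > 1, Kraft's inequality is NOT satisfied.
A prefix code with these lengths CANNOT exist.

Kraft sum = 1.40625. Not satisfied.


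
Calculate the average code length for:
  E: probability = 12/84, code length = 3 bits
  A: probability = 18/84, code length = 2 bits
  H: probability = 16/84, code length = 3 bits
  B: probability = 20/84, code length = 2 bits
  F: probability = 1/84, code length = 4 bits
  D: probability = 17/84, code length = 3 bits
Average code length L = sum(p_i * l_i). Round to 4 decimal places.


Weighted contributions p_i * l_i:
  E: (12/84) * 3 = 36/84
  A: (18/84) * 2 = 36/84
  H: (16/84) * 3 = 48/84
  B: (20/84) * 2 = 40/84
  F: (1/84) * 4 = 4/84
  D: (17/84) * 3 = 51/84
Sum = (36 + 36 + 48 + 40 + 4 + 51)/84 = 215/84

L = 215/84 = 2.5595 bits/symbol


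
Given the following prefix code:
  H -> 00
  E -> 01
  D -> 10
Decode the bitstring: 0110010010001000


Decoding step by step:
Bits 01 -> E
Bits 10 -> D
Bits 01 -> E
Bits 00 -> H
Bits 10 -> D
Bits 00 -> H
Bits 10 -> D
Bits 00 -> H


Decoded message: EDEHDHDH


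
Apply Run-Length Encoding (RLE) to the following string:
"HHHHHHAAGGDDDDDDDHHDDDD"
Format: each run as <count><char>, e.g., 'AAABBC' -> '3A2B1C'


Scanning runs left to right:
  i=0: run of 'H' x 6 -> '6H'
  i=6: run of 'A' x 2 -> '2A'
  i=8: run of 'G' x 2 -> '2G'
  i=10: run of 'D' x 7 -> '7D'
  i=17: run of 'H' x 2 -> '2H'
  i=19: run of 'D' x 4 -> '4D'

RLE = 6H2A2G7D2H4D


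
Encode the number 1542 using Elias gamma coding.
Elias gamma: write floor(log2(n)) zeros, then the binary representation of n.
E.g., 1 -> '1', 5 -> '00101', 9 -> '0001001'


num_bits = floor(log2(1542)) + 1 = 11
leading_zeros = num_bits - 1 = 10
binary(1542) = 11000000110

Elias gamma(1542) = '0000000000' + '11000000110' = 000000000011000000110 (21 bits)


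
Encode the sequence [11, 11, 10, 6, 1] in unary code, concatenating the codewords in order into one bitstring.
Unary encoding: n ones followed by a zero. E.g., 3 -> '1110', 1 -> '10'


Encode each number as n ones followed by a terminating 0:
  11 -> 111111111110 (12 bits)
  11 -> 111111111110 (12 bits)
  10 -> 11111111110 (11 bits)
  6 -> 1111110 (7 bits)
  1 -> 10 (2 bits)
Total length = 12 + 12 + 11 + 7 + 2 = 44 bits.

Unary([11, 11, 10, 6, 1]) = 11111111111011111111111011111111110111111010 (44 bits)


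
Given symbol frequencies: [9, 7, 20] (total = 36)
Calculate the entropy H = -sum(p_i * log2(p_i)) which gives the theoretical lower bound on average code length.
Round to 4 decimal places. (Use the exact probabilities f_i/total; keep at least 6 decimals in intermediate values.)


Per-symbol terms -p_i * log2(p_i) with p_i = f_i/36:
  p = 9/36 = 0.250000: log2(p) = -2.000000, -p*log2(p) = 0.500000
  p = 7/36 = 0.194444: log2(p) = -2.362570, -p*log2(p) = 0.459389
  p = 20/36 = 0.555556: log2(p) = -0.847997, -p*log2(p) = 0.471109
H = 0.500000 + 0.459389 + 0.471109 = 1.430498

H = 1.4305 bits/symbol
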